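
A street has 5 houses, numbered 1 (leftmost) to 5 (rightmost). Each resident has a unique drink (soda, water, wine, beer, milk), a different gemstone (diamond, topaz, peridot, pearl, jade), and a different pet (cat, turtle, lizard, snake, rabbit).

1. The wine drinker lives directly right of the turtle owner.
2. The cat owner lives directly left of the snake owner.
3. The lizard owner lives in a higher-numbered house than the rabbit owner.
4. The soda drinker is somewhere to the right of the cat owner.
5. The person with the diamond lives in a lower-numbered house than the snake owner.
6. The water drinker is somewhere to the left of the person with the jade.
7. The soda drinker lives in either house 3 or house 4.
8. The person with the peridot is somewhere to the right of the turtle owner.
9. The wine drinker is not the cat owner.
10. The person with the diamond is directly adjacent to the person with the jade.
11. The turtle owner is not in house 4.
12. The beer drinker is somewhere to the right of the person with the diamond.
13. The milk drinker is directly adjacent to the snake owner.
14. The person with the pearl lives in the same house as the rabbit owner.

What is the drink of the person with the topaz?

water

So house 5 gets lizard for pet.
The soda drinker is narrowed to house 3 or 4; consider each.
Placing it in house 3 leads to a contradiction, so it's in house 4.
The wine drinker is narrowed to house 2 or 3; consider each.
Placing it in house 3 leads to a contradiction, so it's in house 2.
Clue 1 places the turtle owner in house 1.
Clue 2: the snake owner is in house 4.
House 1 drink: only water fits.
That leaves rabbit as the pet for house 2.
House 3 pet: only cat fits.
By clue 14, the person with the pearl is in house 2.
The person with the diamond is in house 3 (clue 10).
By clue 10, the person with the jade is in house 4.
From clue 12, the beer drinker must be in house 5.
So house 3 gets milk for drink.
House 1 gemstone: only topaz fits.
So house 5 gets peridot for gemstone.
So: house 1 = water/topaz/turtle, house 2 = wine/pearl/rabbit, house 3 = milk/diamond/cat, house 4 = soda/jade/snake, house 5 = beer/peridot/lizard.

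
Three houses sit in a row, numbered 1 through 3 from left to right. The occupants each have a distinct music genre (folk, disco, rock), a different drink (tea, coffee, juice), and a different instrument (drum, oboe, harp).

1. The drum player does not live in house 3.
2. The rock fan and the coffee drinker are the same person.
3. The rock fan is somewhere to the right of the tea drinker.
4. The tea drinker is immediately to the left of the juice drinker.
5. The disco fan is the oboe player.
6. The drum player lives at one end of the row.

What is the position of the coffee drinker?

From clue 6, the drum player must be in house 1.
The only music genre still possible for house 1 is folk.
House 1 drink: only tea fits.
From clue 4, the juice drinker must be in house 2.
The only drink still possible for house 3 is coffee.
The rock fan is in house 3 (clue 2).
So house 2 gets disco for music genre.
The oboe player is in house 2 (clue 5).
House 3's instrument must be harp (nothing else left).
So: house 1 = folk/tea/drum, house 2 = disco/juice/oboe, house 3 = rock/coffee/harp.

3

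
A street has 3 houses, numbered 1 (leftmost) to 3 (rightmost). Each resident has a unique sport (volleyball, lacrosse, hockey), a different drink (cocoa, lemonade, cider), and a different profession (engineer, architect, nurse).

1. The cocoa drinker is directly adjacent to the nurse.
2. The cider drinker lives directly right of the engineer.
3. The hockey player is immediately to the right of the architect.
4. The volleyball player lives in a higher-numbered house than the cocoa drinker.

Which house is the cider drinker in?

3

So house 1 gets lacrosse for sport.
So house 3 gets nurse for profession.
Clue 1: the cocoa drinker is in house 2.
Clue 4: the volleyball player is in house 3.
House 2 sport: only hockey fits.
That leaves lemonade as the drink for house 1.
So house 3 gets cider for drink.
Clue 2 places the engineer in house 2.
Clue 3 places the architect in house 1.
So: house 1 = lacrosse/lemonade/architect, house 2 = hockey/cocoa/engineer, house 3 = volleyball/cider/nurse.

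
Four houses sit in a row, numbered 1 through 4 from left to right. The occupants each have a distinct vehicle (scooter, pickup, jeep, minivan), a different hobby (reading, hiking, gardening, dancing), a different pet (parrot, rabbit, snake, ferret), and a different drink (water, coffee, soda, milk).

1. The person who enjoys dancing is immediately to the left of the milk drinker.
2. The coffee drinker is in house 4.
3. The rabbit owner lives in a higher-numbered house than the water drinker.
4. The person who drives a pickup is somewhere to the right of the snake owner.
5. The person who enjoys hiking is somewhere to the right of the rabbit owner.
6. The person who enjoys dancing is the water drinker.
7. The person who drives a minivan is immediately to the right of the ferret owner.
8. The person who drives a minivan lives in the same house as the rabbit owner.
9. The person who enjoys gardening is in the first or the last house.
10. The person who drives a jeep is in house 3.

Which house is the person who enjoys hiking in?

3

The coffee drinker is in house 4 (clue 2).
The person who drives a jeep is in house 3 (clue 10).
House 1's vehicle must be scooter (nothing else left).
House 2 vehicle: only minivan fits.
That leaves pickup as the vehicle for house 4.
House 4 pet: only parrot fits.
Clue 7 places the ferret owner in house 1.
The rabbit owner is in house 2 (clue 8).
So house 3 gets snake for pet.
Clue 3: the water drinker is in house 1.
By clue 6, the person who enjoys dancing is in house 1.
So house 2 gets reading for hobby.
House 3 hobby: only hiking fits.
House 4 hobby: only gardening fits.
Clue 1: the milk drinker is in house 2.
House 3 drink: only soda fits.
So: house 1 = scooter/dancing/ferret/water, house 2 = minivan/reading/rabbit/milk, house 3 = jeep/hiking/snake/soda, house 4 = pickup/gardening/parrot/coffee.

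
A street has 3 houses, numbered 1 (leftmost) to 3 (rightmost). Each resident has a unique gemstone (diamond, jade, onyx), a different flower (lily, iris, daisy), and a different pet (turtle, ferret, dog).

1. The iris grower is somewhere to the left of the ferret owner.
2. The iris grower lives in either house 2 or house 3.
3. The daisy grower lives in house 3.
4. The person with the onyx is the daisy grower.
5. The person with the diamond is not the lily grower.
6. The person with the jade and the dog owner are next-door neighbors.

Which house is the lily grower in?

From clue 2, the iris grower must be in house 2.
Clue 3: the daisy grower is in house 3.
By clue 4, the person with the onyx is in house 3.
So house 1 gets lily for flower.
The ferret owner is in house 3 (clue 1).
From clue 5, the person with the diamond must be in house 2.
That leaves jade as the gemstone for house 1.
Clue 6: the dog owner is in house 2.
House 1 pet: only turtle fits.
So: house 1 = jade/lily/turtle, house 2 = diamond/iris/dog, house 3 = onyx/daisy/ferret.

1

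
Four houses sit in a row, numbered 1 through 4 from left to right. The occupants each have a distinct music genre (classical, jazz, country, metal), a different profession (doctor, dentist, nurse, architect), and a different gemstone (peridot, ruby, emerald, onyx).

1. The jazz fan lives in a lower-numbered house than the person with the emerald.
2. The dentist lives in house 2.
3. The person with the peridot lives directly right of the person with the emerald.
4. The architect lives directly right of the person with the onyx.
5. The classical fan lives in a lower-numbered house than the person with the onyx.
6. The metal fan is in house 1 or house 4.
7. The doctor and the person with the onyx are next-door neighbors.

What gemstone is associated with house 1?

ruby

The dentist is in house 2 (clue 2).
That leaves ruby as the gemstone for house 1.
House 4's gemstone must be peridot (nothing else left).
Clue 3 places the person with the emerald in house 3.
So house 3 gets country for music genre.
That leaves metal as the music genre for house 4.
So house 2 gets onyx for gemstone.
By clue 4, the architect is in house 3.
By clue 5, the classical fan is in house 1.
House 2's music genre must be jazz (nothing else left).
House 4's profession must be nurse (nothing else left).
That leaves doctor as the profession for house 1.
So: house 1 = classical/doctor/ruby, house 2 = jazz/dentist/onyx, house 3 = country/architect/emerald, house 4 = metal/nurse/peridot.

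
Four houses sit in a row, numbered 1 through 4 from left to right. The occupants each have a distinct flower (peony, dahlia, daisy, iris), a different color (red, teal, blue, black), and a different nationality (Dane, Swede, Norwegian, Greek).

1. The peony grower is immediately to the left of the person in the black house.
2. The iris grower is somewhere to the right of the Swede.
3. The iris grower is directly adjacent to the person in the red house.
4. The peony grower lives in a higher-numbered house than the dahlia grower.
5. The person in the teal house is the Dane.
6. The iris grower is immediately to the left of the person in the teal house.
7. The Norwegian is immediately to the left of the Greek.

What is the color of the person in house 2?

That leaves daisy as the flower for house 4.
House 1 flower: only dahlia fits.
The iris grower is narrowed to house 2 or 3; consider each.
Placing it in house 2 leads to a contradiction, so it's in house 3.
The person in the teal house is in house 4 (clue 6).
The only flower still possible for house 2 is peony.
That leaves blue as the color for house 1.
That leaves red as the color for house 2.
House 3's color must be black (nothing else left).
Clue 5: the Dane is in house 4.
That leaves Greek as the nationality for house 3.
From clue 7, the Norwegian must be in house 2.
House 1 nationality: only Swede fits.
So: house 1 = dahlia/blue/Swede, house 2 = peony/red/Norwegian, house 3 = iris/black/Greek, house 4 = daisy/teal/Dane.

red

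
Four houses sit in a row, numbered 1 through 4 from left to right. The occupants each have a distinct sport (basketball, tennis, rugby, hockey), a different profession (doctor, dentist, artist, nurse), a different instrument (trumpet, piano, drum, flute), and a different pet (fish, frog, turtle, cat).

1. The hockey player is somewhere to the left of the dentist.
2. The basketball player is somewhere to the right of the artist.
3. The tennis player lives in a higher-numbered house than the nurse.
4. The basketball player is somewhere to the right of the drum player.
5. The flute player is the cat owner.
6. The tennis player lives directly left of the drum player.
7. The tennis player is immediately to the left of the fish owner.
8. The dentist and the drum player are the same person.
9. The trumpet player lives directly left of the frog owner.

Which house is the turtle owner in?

From clue 6, the tennis player must be in house 2.
The drum player is in house 3 (clue 6).
Clue 7 places the fish owner in house 3.
Clue 8: the dentist is in house 3.
So house 4 gets doctor for profession.
Clue 1 places the hockey player in house 1.
Clue 3 places the nurse in house 1.
From clue 4, the basketball player must be in house 4.
By clue 9, the trumpet player is in house 1.
The frog owner is in house 2 (clue 9).
The only sport still possible for house 3 is rugby.
House 2's profession must be artist (nothing else left).
By clue 5, the flute player is in house 4.
The cat owner is in house 4 (clue 5).
So house 2 gets piano for instrument.
The only pet still possible for house 1 is turtle.
So: house 1 = hockey/nurse/trumpet/turtle, house 2 = tennis/artist/piano/frog, house 3 = rugby/dentist/drum/fish, house 4 = basketball/doctor/flute/cat.

1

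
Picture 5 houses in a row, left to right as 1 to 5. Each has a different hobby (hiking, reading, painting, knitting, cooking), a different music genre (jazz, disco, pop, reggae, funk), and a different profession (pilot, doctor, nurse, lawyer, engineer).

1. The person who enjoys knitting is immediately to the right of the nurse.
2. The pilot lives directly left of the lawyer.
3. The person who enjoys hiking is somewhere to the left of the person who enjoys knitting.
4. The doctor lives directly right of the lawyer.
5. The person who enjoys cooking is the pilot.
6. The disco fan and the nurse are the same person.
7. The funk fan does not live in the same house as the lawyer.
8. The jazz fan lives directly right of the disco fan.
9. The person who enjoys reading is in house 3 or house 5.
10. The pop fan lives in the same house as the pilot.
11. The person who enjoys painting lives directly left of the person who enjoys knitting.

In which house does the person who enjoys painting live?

4

The person who enjoys reading is narrowed to house 3 or 5; consider each.
Placing it in house 5 leads to a contradiction, so it's in house 3.
House 5's hobby must be knitting (nothing else left).
The nurse is in house 4 (clue 1).
By clue 6, the disco fan is in house 4.
From clue 8, the jazz fan must be in house 5.
Clue 11 places the person who enjoys painting in house 4.
Clue 4: the doctor is in house 3.
The lawyer is in house 2 (clue 4).
House 5's profession must be engineer (nothing else left).
Clue 5: the person who enjoys cooking is in house 1.
From clue 10, the pop fan must be in house 1.
That leaves hiking as the hobby for house 2.
So house 2 gets reggae for music genre.
The only music genre still possible for house 3 is funk.
House 1 profession: only pilot fits.
So: house 1 = cooking/pop/pilot, house 2 = hiking/reggae/lawyer, house 3 = reading/funk/doctor, house 4 = painting/disco/nurse, house 5 = knitting/jazz/engineer.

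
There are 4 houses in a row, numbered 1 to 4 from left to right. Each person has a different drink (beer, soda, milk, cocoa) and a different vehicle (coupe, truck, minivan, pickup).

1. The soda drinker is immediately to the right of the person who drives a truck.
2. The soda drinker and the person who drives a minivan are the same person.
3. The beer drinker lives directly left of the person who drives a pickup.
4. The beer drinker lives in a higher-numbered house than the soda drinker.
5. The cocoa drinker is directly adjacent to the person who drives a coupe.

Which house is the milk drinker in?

The beer drinker is in house 3 (clue 4).
From clue 4, the soda drinker must be in house 2.
From clue 1, the person who drives a truck must be in house 1.
From clue 2, the person who drives a minivan must be in house 2.
Clue 3: the person who drives a pickup is in house 4.
So house 3 gets coupe for vehicle.
From clue 5, the cocoa drinker must be in house 4.
House 1 drink: only milk fits.
So: house 1 = milk/truck, house 2 = soda/minivan, house 3 = beer/coupe, house 4 = cocoa/pickup.

1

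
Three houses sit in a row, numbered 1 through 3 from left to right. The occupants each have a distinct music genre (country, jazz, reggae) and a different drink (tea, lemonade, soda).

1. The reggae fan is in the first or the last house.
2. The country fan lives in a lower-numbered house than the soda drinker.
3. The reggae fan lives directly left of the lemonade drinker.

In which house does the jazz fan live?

3

By clue 3, the reggae fan is in house 1.
From clue 3, the lemonade drinker must be in house 2.
So house 3 gets jazz for music genre.
The only drink still possible for house 1 is tea.
House 3 drink: only soda fits.
That leaves country as the music genre for house 2.
So: house 1 = reggae/tea, house 2 = country/lemonade, house 3 = jazz/soda.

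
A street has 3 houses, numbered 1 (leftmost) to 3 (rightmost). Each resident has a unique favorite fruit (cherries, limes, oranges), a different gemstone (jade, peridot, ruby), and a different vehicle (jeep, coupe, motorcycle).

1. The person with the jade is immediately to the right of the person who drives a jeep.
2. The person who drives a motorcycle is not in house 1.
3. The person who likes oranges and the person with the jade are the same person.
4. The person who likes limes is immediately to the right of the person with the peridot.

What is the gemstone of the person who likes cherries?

peridot

So house 1 gets cherries for favorite fruit.
The person who likes limes is narrowed to house 2 or 3; consider each.
Placing it in house 3 leads to a contradiction, so it's in house 2.
Clue 4: the person with the peridot is in house 1.
The only favorite fruit still possible for house 3 is oranges.
The person with the jade is in house 3 (clue 3).
House 2's gemstone must be ruby (nothing else left).
Clue 1 places the person who drives a jeep in house 2.
The only vehicle still possible for house 1 is coupe.
House 3's vehicle must be motorcycle (nothing else left).
So: house 1 = cherries/peridot/coupe, house 2 = limes/ruby/jeep, house 3 = oranges/jade/motorcycle.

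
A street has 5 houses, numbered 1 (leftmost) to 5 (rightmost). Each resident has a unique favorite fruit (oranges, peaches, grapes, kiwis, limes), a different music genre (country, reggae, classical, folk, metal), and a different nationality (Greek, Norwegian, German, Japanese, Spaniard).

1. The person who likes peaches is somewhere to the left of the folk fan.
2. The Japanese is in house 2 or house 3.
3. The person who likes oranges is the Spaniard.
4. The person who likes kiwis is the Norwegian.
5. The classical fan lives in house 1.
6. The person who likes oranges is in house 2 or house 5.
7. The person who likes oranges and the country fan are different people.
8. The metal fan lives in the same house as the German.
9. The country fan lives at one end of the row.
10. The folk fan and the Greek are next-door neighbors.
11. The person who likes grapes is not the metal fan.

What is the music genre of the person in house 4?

Clue 5: the classical fan is in house 1.
By clue 7, the person who likes oranges is in house 2.
So house 5 gets country for music genre.
Clue 3: the Spaniard is in house 2.
House 3 nationality: only Japanese fits.
By clue 8, the metal fan is in house 4.
The only nationality still possible for house 4 is German.
From clue 1, the person who likes peaches must be in house 1.
Clue 10: the folk fan is in house 2.
Clue 10 places the Greek in house 1.
House 4 favorite fruit: only limes fits.
House 5's favorite fruit must be kiwis (nothing else left).
The only music genre still possible for house 3 is reggae.
House 5's nationality must be Norwegian (nothing else left).
That leaves grapes as the favorite fruit for house 3.
So: house 1 = peaches/classical/Greek, house 2 = oranges/folk/Spaniard, house 3 = grapes/reggae/Japanese, house 4 = limes/metal/German, house 5 = kiwis/country/Norwegian.

metal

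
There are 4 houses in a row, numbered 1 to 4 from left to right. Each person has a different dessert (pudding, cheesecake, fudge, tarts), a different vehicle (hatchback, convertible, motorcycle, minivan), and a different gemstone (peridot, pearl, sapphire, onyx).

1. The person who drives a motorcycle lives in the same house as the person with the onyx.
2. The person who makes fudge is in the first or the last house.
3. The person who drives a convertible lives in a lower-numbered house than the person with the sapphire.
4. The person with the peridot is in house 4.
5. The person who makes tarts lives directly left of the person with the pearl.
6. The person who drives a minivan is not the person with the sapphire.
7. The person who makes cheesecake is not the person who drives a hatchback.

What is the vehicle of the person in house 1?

From clue 4, the person with the peridot must be in house 4.
So house 1 gets onyx for gemstone.
From clue 1, the person who drives a motorcycle must be in house 1.
By clue 3, the person with the sapphire is in house 3.
The only vehicle still possible for house 2 is convertible.
House 3 vehicle: only hatchback fits.
House 4's vehicle must be minivan (nothing else left).
House 2 gemstone: only pearl fits.
Clue 5 places the person who makes tarts in house 1.
That leaves pudding as the dessert for house 3.
House 2's dessert must be cheesecake (nothing else left).
So house 4 gets fudge for dessert.
So: house 1 = tarts/motorcycle/onyx, house 2 = cheesecake/convertible/pearl, house 3 = pudding/hatchback/sapphire, house 4 = fudge/minivan/peridot.

motorcycle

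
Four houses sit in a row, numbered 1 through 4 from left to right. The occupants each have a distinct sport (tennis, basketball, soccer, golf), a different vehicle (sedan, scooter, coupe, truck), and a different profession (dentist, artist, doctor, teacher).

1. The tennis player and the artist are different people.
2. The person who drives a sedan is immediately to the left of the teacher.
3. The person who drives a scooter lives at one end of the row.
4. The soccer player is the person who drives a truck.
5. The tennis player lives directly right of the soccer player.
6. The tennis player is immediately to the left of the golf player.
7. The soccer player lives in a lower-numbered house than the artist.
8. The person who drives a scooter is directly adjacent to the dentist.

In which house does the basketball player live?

That leaves doctor as the profession for house 1.
The golf player is narrowed to house 3 or 4; consider each.
Placing it in house 3 leads to a contradiction, so it's in house 4.
The tennis player is in house 3 (clue 6).
The soccer player is in house 2 (clue 5).
Clue 7 places the artist in house 4.
House 1's sport must be basketball (nothing else left).
From clue 4, the person who drives a truck must be in house 2.
House 3's vehicle must be coupe (nothing else left).
House 4 vehicle: only scooter fits.
By clue 2, the teacher is in house 2.
By clue 8, the dentist is in house 3.
So house 1 gets sedan for vehicle.
So: house 1 = basketball/sedan/doctor, house 2 = soccer/truck/teacher, house 3 = tennis/coupe/dentist, house 4 = golf/scooter/artist.

1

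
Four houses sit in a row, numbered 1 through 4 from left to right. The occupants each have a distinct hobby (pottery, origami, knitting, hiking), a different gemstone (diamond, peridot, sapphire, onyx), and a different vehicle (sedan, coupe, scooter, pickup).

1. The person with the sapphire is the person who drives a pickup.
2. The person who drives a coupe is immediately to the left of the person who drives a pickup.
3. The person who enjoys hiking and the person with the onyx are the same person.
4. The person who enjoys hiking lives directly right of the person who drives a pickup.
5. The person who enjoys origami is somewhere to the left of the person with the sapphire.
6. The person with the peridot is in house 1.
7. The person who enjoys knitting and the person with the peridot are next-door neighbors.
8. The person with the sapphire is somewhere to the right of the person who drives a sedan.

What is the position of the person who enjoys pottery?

3

By clue 6, the person with the peridot is in house 1.
From clue 7, the person who enjoys knitting must be in house 2.
House 4 vehicle: only scooter fits.
From clue 5, the person who enjoys origami must be in house 1.
The only vehicle still possible for house 3 is pickup.
From clue 1, the person with the sapphire must be in house 3.
From clue 2, the person who drives a coupe must be in house 2.
From clue 4, the person who enjoys hiking must be in house 4.
That leaves pottery as the hobby for house 3.
The only gemstone still possible for house 2 is diamond.
House 4 gemstone: only onyx fits.
House 1's vehicle must be sedan (nothing else left).
So: house 1 = origami/peridot/sedan, house 2 = knitting/diamond/coupe, house 3 = pottery/sapphire/pickup, house 4 = hiking/onyx/scooter.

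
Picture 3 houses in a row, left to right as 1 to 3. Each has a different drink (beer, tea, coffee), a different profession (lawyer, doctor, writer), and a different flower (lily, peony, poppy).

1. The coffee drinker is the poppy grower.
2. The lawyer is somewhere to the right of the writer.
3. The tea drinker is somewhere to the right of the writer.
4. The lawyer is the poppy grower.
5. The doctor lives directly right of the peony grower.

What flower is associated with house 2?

That leaves writer as the profession for house 1.
That leaves beer as the drink for house 1.
The coffee drinker is narrowed to house 2 or 3; consider each.
Placing it in house 2 leads to a contradiction, so it's in house 3.
The poppy grower is in house 3 (clue 1).
The lawyer is in house 3 (clue 4).
So house 2 gets tea for drink.
House 2's profession must be doctor (nothing else left).
Clue 5: the peony grower is in house 1.
That leaves lily as the flower for house 2.
So: house 1 = beer/writer/peony, house 2 = tea/doctor/lily, house 3 = coffee/lawyer/poppy.

lily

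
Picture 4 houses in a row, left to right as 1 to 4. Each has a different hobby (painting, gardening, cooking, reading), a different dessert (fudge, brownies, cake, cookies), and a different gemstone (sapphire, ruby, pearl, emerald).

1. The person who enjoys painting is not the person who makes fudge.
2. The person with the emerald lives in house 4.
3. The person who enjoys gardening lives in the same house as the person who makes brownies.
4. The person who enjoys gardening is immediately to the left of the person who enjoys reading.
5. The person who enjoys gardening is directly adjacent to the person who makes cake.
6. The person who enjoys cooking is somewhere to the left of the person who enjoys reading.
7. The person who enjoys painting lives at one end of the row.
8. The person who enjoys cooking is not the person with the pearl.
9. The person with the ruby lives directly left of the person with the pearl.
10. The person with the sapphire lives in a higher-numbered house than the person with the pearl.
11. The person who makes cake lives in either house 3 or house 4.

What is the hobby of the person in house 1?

Clue 2: the person with the emerald is in house 4.
So house 1 gets ruby for gemstone.
That leaves pearl as the gemstone for house 2.
House 3's gemstone must be sapphire (nothing else left).
So house 2 gets gardening for hobby.
Clue 3: the person who makes brownies is in house 2.
The person who enjoys reading is in house 3 (clue 4).
By clue 5, the person who makes cake is in house 3.
By clue 6, the person who enjoys cooking is in house 1.
The only hobby still possible for house 4 is painting.
Clue 1 places the person who makes fudge in house 1.
House 4's dessert must be cookies (nothing else left).
So: house 1 = cooking/fudge/ruby, house 2 = gardening/brownies/pearl, house 3 = reading/cake/sapphire, house 4 = painting/cookies/emerald.

cooking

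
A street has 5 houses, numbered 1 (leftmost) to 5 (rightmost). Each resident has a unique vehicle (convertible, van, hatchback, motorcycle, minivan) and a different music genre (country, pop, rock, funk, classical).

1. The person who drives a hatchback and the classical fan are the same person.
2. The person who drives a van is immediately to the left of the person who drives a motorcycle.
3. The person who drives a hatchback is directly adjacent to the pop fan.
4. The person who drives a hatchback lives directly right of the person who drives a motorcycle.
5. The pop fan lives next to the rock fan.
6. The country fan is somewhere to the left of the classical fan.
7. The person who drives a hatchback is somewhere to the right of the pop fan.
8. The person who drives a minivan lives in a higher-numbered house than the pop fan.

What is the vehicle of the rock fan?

van

The person who drives a hatchback is narrowed to house 3 or 4 or 5; consider each.
Placing it in house 3 and house 5 leads to a contradiction, so it's in house 4.
Clue 1 places the classical fan in house 4.
Clue 3 places the pop fan in house 3.
Clue 4: the person who drives a motorcycle is in house 3.
That leaves minivan as the vehicle for house 5.
House 5's music genre must be funk (nothing else left).
Clue 2: the person who drives a van is in house 2.
House 1 vehicle: only convertible fits.
House 1 music genre: only country fits.
That leaves rock as the music genre for house 2.
So: house 1 = convertible/country, house 2 = van/rock, house 3 = motorcycle/pop, house 4 = hatchback/classical, house 5 = minivan/funk.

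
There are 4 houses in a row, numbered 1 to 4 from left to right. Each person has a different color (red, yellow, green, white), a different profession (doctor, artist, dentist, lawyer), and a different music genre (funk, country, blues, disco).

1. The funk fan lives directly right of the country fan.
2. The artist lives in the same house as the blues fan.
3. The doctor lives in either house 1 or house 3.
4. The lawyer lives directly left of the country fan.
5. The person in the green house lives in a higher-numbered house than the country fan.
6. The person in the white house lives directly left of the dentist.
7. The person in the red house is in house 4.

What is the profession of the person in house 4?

Clue 7 places the person in the red house in house 4.
The only color still possible for house 3 is green.
By clue 5, the country fan is in house 2.
So house 4 gets artist for profession.
The funk fan is in house 3 (clue 1).
The blues fan is in house 4 (clue 2).
By clue 4, the lawyer is in house 1.
House 2 profession: only dentist fits.
So house 3 gets doctor for profession.
House 1 music genre: only disco fits.
From clue 6, the person in the white house must be in house 1.
That leaves yellow as the color for house 2.
So: house 1 = white/lawyer/disco, house 2 = yellow/dentist/country, house 3 = green/doctor/funk, house 4 = red/artist/blues.

artist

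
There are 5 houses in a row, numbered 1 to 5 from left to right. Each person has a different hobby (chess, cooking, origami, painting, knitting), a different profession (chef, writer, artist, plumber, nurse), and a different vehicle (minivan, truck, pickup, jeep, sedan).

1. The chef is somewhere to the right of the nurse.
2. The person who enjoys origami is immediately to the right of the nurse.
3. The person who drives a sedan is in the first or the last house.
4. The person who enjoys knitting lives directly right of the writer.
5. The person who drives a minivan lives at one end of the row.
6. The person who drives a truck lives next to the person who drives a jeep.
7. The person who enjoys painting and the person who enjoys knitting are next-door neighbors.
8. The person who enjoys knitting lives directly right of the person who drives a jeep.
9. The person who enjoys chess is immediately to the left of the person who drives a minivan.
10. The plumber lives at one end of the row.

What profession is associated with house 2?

writer

Clue 9 places the person who enjoys chess in house 4.
From clue 9, the person who drives a minivan must be in house 5.
The only vehicle still possible for house 1 is sedan.
The person who enjoys knitting is in house 3 (clue 8).
From clue 8, the person who drives a jeep must be in house 2.
Clue 4: the writer is in house 2.
From clue 6, the person who drives a truck must be in house 3.
Clue 7: the person who enjoys painting is in house 2.
House 1 hobby: only cooking fits.
House 5's hobby must be origami (nothing else left).
That leaves pickup as the vehicle for house 4.
From clue 2, the nurse must be in house 4.
By clue 1, the chef is in house 5.
So house 1 gets plumber for profession.
The only profession still possible for house 3 is artist.
So: house 1 = cooking/plumber/sedan, house 2 = painting/writer/jeep, house 3 = knitting/artist/truck, house 4 = chess/nurse/pickup, house 5 = origami/chef/minivan.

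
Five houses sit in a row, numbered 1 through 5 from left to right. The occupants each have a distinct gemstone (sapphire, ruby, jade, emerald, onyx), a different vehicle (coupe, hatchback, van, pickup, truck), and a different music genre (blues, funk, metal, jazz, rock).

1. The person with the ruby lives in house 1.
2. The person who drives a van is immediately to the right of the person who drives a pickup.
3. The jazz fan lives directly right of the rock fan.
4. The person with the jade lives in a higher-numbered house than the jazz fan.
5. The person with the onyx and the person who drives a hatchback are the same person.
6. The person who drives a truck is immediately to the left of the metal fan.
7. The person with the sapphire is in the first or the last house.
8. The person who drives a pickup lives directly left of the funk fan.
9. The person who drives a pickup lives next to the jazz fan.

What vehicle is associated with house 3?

truck

Clue 1 places the person with the ruby in house 1.
House 5's gemstone must be sapphire (nothing else left).
The person with the jade is narrowed to house 3 or 4; consider each.
Placing it in house 3 leads to a contradiction, so it's in house 4.
The person with the emerald is narrowed to house 2 or 3; consider each.
Placing it in house 2 leads to a contradiction, so it's in house 3.
House 2's gemstone must be onyx (nothing else left).
The person who drives a hatchback is in house 2 (clue 5).
The person who drives a pickup is narrowed to house 3 or 4; consider each.
Placing it in house 3 leads to a contradiction, so it's in house 4.
By clue 2, the person who drives a van is in house 5.
By clue 8, the funk fan is in house 5.
From clue 9, the jazz fan must be in house 3.
By clue 3, the rock fan is in house 2.
House 1 music genre: only blues fits.
House 4's music genre must be metal (nothing else left).
The person who drives a truck is in house 3 (clue 6).
So house 1 gets coupe for vehicle.
So: house 1 = ruby/coupe/blues, house 2 = onyx/hatchback/rock, house 3 = emerald/truck/jazz, house 4 = jade/pickup/metal, house 5 = sapphire/van/funk.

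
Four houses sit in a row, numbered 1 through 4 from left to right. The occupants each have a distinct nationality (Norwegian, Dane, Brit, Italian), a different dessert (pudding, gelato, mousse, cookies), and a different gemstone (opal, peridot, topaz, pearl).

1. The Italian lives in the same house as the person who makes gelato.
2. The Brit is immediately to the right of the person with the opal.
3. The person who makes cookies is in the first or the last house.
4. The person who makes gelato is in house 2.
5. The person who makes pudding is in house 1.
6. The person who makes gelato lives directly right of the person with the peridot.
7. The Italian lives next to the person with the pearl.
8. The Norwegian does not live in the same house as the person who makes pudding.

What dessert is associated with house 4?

cookies

The person who makes gelato is in house 2 (clue 4).
From clue 5, the person who makes pudding must be in house 1.
Clue 6 places the person with the peridot in house 1.
House 3 dessert: only mousse fits.
House 4's dessert must be cookies (nothing else left).
Clue 1 places the Italian in house 2.
From clue 7, the person with the pearl must be in house 3.
The only nationality still possible for house 1 is Dane.
That leaves topaz as the gemstone for house 4.
From clue 2, the Brit must be in house 3.
House 4's nationality must be Norwegian (nothing else left).
House 2 gemstone: only opal fits.
So: house 1 = Dane/pudding/peridot, house 2 = Italian/gelato/opal, house 3 = Brit/mousse/pearl, house 4 = Norwegian/cookies/topaz.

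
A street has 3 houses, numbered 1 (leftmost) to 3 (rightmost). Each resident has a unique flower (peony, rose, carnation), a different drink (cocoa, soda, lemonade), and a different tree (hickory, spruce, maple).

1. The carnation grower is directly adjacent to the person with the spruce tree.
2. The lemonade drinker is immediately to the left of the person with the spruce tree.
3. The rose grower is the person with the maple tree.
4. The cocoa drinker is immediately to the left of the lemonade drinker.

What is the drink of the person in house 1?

From clue 4, the cocoa drinker must be in house 1.
Clue 4 places the lemonade drinker in house 2.
So house 3 gets soda for drink.
From clue 2, the person with the spruce tree must be in house 3.
By clue 1, the carnation grower is in house 2.
House 3 flower: only peony fits.
Clue 3: the person with the maple tree is in house 1.
The only flower still possible for house 1 is rose.
House 2's tree must be hickory (nothing else left).
So: house 1 = rose/cocoa/maple, house 2 = carnation/lemonade/hickory, house 3 = peony/soda/spruce.

cocoa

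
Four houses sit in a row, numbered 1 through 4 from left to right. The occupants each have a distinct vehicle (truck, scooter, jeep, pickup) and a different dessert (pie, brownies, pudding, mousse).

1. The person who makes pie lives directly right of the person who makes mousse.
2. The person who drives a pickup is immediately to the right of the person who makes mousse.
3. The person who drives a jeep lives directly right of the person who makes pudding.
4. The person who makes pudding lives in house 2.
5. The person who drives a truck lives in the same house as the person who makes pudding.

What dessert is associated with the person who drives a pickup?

From clue 4, the person who makes pudding must be in house 2.
Clue 5: the person who drives a truck is in house 2.
So house 1 gets scooter for vehicle.
Clue 1: the person who makes pie is in house 4.
From clue 1, the person who makes mousse must be in house 3.
Clue 2: the person who drives a pickup is in house 4.
The person who drives a jeep is in house 3 (clue 3).
House 1's dessert must be brownies (nothing else left).
So: house 1 = scooter/brownies, house 2 = truck/pudding, house 3 = jeep/mousse, house 4 = pickup/pie.

pie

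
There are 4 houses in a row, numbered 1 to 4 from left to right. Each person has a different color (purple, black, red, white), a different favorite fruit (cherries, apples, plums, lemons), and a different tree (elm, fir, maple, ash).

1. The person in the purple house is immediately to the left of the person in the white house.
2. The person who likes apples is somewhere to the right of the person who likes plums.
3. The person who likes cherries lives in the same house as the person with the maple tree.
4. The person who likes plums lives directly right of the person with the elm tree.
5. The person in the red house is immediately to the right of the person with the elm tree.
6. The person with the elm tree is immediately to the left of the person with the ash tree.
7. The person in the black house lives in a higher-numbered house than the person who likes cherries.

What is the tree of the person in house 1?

maple

House 1's color must be purple (nothing else left).
By clue 1, the person in the white house is in house 2.
So house 4 gets black for color.
The only tree still possible for house 4 is fir.
Clue 5 places the person with the elm tree in house 2.
The person with the ash tree is in house 3 (clue 6).
So house 3 gets red for color.
House 1 tree: only maple fits.
Clue 3: the person who likes cherries is in house 1.
The person who likes plums is in house 3 (clue 4).
That leaves lemons as the favorite fruit for house 2.
That leaves apples as the favorite fruit for house 4.
So: house 1 = purple/cherries/maple, house 2 = white/lemons/elm, house 3 = red/plums/ash, house 4 = black/apples/fir.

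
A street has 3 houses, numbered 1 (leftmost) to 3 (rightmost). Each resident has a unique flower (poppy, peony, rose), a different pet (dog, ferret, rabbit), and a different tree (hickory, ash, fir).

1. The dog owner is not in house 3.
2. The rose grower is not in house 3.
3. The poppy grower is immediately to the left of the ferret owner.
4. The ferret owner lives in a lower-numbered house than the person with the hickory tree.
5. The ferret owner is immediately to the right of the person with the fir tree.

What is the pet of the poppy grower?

dog

From clue 4, the ferret owner must be in house 2.
By clue 4, the person with the hickory tree is in house 3.
The person with the fir tree is in house 1 (clue 5).
So house 3 gets peony for flower.
House 3 pet: only rabbit fits.
The only tree still possible for house 2 is ash.
By clue 3, the poppy grower is in house 1.
That leaves rose as the flower for house 2.
House 1's pet must be dog (nothing else left).
So: house 1 = poppy/dog/fir, house 2 = rose/ferret/ash, house 3 = peony/rabbit/hickory.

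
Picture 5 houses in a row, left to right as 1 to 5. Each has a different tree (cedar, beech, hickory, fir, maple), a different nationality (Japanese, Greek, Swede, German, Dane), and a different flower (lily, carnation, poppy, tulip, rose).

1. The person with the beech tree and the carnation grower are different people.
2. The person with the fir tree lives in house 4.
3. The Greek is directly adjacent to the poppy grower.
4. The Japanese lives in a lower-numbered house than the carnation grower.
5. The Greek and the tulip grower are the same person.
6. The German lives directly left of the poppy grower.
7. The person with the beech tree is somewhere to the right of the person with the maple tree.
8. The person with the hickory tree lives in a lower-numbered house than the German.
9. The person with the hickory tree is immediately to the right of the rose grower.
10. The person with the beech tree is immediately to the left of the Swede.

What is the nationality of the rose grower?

Japanese

The person with the fir tree is in house 4 (clue 2).
The only tree still possible for house 5 is cedar.
House 1's tree must be maple (nothing else left).
The person with the beech tree is narrowed to house 2 or 3; consider each.
Placing it in house 2 leads to a contradiction, so it's in house 3.
By clue 10, the Swede is in house 4.
The only tree still possible for house 2 is hickory.
House 3 nationality: only German fits.
From clue 3, the poppy grower must be in house 4.
From clue 5, the tulip grower must be in house 5.
Clue 9: the rose grower is in house 1.
That leaves Greek as the nationality for house 5.
So house 3 gets lily for flower.
Clue 4 places the Japanese in house 1.
That leaves Dane as the nationality for house 2.
House 2's flower must be carnation (nothing else left).
So: house 1 = maple/Japanese/rose, house 2 = hickory/Dane/carnation, house 3 = beech/German/lily, house 4 = fir/Swede/poppy, house 5 = cedar/Greek/tulip.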